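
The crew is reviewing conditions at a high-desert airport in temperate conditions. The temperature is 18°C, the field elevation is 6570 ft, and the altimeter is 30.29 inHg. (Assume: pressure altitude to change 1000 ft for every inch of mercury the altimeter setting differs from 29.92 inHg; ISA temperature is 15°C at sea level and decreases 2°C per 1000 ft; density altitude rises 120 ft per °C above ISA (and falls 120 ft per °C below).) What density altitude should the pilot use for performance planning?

8048 ft

Pressure altitude = 6570 + (29.92 − 30.29) × 1000 = 6570 + (-370) = 6200 ft.
ISA temperature at 6200 ft = 15 − 2 × (6200/1000) = 2.6°C.
ISA deviation = 18 − 2.6 = +15.4°C.
Density altitude = 6200 + 120 × (15.4) = 8048 ft.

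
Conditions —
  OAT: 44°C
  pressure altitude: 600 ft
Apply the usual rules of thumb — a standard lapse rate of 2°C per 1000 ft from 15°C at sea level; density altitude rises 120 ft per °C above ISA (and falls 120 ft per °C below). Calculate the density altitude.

4224 ft

ISA temperature at 600 ft = 15 − 2 × (600/1000) = 13.8°C.
ISA deviation = 44 − 13.8 = +30.2°C.
Density altitude = 600 + 120 × (30.2) = 600 + (+3624) = 4224 ft.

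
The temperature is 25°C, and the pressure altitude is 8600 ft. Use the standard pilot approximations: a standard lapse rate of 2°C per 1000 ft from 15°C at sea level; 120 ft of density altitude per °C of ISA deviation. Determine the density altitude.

ISA temperature at 8600 ft = 15 − 2 × (8600/1000) = -2.2°C.
ISA deviation = 25 − (-2.2) = +27.2°C.
Density altitude = 8600 + 120 × (27.2) = 8600 + (+3264) = 11864 ft.

11864 ft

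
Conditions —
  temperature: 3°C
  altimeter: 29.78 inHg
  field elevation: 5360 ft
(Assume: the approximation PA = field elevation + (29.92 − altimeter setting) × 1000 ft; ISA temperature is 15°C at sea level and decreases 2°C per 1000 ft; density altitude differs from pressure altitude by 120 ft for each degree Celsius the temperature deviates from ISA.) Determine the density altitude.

Pressure altitude = 5360 + (29.92 − 29.78) × 1000 = 5360 + (+140) = 5500 ft.
ISA temperature at 5500 ft = 15 − 2 × (5500/1000) = 4°C.
ISA deviation = 3 − 4 = -1°C.
Density altitude = 5500 + 120 × (-1) = 5380 ft.

5380 ft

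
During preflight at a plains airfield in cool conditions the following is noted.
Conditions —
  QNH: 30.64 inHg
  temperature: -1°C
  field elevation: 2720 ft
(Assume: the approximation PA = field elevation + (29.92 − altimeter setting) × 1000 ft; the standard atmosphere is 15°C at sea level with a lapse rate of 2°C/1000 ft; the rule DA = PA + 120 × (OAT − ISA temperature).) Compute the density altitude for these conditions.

560 ft

Pressure altitude = 2720 + (29.92 − 30.64) × 1000 = 2720 + (-720) = 2000 ft.
ISA temperature at 2000 ft = 15 − 2 × (2000/1000) = 11°C.
ISA deviation = -1 − 11 = -12°C.
Density altitude = 2000 + 120 × (-12) = 560 ft.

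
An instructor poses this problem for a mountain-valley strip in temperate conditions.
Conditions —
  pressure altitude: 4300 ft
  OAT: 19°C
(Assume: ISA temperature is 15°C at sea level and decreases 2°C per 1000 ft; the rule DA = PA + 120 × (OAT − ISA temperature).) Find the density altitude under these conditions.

ISA temperature at 4300 ft = 15 − 2 × (4300/1000) = 6.4°C.
ISA deviation = 19 − 6.4 = +12.6°C.
Density altitude = 4300 + 120 × (12.6) = 4300 + (+1512) = 5812 ft.

5812 ft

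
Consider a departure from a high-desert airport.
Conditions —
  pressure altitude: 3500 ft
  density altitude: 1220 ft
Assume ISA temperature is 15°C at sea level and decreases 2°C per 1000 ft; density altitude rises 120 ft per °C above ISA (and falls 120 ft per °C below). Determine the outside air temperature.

-11°C

Density altitude − pressure altitude = 1220 − 3500 = -2280 ft.
At 120 ft/°C that is an ISA deviation of -2280/120 = -19°C.
ISA temperature at 3500 ft = 15 − 2 × (3500/1000) = 8°C.
OAT = ISA + deviation = 8 + (-19) = -11°C.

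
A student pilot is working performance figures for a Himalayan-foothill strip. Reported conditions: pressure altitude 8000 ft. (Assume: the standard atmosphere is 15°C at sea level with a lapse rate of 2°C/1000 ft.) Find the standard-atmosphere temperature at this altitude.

-1°C

ISA temperature = 15 − 2 × (8000/1000) = 15 − 16 = -1°C.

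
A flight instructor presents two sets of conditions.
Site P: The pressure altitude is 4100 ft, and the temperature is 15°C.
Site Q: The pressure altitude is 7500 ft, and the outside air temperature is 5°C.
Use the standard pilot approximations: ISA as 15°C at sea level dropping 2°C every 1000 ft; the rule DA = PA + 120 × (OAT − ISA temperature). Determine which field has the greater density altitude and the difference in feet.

Site P: ISA temp = 6.8°C, deviation +8.2°C, DA = 4100 + 120 × 8.2 = 5084 ft.
Site Q: ISA temp = 0°C, deviation +5°C, DA = 7500 + 120 × 5 = 8100 ft.
Site Q is higher by 8100 − 5084 = 3016 ft.

Site Q by 3016 ft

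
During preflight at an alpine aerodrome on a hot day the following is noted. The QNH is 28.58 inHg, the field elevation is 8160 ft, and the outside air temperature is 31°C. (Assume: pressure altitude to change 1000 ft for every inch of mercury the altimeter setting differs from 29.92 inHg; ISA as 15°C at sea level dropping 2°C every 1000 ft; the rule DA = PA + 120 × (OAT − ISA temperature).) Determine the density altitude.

Pressure altitude = 8160 + (29.92 − 28.58) × 1000 = 8160 + (+1340) = 9500 ft.
ISA temperature at 9500 ft = 15 − 2 × (9500/1000) = -4°C.
ISA deviation = 31 − (-4) = +35°C.
Density altitude = 9500 + 120 × (35) = 13700 ft.

13700 ft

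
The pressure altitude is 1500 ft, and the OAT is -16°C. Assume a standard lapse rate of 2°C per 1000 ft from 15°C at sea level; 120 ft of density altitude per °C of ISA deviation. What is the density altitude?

-1860 ft

ISA temperature at 1500 ft = 15 − 2 × (1500/1000) = 12°C.
ISA deviation = -16 − 12 = -28°C.
Density altitude = 1500 + 120 × (-28) = 1500 + (-3360) = -1860 ft.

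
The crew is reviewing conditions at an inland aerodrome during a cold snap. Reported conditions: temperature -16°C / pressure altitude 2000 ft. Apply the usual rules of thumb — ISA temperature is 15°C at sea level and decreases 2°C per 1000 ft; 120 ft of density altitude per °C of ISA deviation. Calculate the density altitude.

ISA temperature at 2000 ft = 15 − 2 × (2000/1000) = 11°C.
ISA deviation = -16 − 11 = -27°C.
Density altitude = 2000 + 120 × (-27) = 2000 + (-3240) = -1240 ft.

-1240 ft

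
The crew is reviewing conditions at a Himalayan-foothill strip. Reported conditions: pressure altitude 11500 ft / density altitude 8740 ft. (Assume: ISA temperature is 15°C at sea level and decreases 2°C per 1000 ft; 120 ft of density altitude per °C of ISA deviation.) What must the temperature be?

Density altitude − pressure altitude = 8740 − 11500 = -2760 ft.
At 120 ft/°C that is an ISA deviation of -2760/120 = -23°C.
ISA temperature at 11500 ft = 15 − 2 × (11500/1000) = -8°C.
OAT = ISA + deviation = -8 + (-23) = -31°C.

-31°C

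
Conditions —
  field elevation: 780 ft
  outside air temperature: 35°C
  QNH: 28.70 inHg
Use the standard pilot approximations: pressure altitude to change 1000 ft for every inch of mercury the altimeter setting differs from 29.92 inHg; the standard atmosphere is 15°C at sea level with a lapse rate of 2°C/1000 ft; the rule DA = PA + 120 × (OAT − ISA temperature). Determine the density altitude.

4880 ft

Pressure altitude = 780 + (29.92 − 28.70) × 1000 = 780 + (+1220) = 2000 ft.
ISA temperature at 2000 ft = 15 − 2 × (2000/1000) = 11°C.
ISA deviation = 35 − 11 = +24°C.
Density altitude = 2000 + 120 × (24) = 4880 ft.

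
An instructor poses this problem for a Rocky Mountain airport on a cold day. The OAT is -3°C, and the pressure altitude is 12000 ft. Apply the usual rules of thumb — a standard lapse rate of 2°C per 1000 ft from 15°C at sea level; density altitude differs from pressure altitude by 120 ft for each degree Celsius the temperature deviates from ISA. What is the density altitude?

12720 ft

ISA temperature at 12000 ft = 15 − 2 × (12000/1000) = -9°C.
ISA deviation = -3 − (-9) = +6°C.
Density altitude = 12000 + 120 × (6) = 12000 + (+720) = 12720 ft.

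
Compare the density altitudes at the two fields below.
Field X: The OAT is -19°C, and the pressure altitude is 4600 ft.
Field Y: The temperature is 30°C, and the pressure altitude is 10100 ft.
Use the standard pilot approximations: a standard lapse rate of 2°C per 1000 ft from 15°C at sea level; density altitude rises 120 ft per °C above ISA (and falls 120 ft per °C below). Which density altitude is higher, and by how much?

Field X: ISA temp = 5.8°C, deviation -24.8°C, DA = 4600 + 120 × (-24.8) = 1624 ft.
Field Y: ISA temp = -5.2°C, deviation +35.2°C, DA = 10100 + 120 × 35.2 = 14324 ft.
Field Y is higher by 14324 − 1624 = 12700 ft.

Field Y by 12700 ft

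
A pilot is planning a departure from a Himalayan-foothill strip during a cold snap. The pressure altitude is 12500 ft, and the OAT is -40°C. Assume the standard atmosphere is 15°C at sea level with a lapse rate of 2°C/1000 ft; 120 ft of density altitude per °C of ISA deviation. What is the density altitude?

8900 ft

ISA temperature at 12500 ft = 15 − 2 × (12500/1000) = -10°C.
ISA deviation = -40 − (-10) = -30°C.
Density altitude = 12500 + 120 × (-30) = 12500 + (-3600) = 8900 ft.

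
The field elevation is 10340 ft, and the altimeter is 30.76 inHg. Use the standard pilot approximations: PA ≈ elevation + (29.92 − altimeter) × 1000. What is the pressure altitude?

Pressure correction = (29.92 − 30.76) × 1000 = -840 ft.
Pressure altitude = 10340 + (-840) = 9500 ft.

9500 ft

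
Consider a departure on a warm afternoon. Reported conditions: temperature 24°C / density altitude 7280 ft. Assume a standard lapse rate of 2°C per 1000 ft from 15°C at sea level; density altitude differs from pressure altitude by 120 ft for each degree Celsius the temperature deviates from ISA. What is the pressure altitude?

DA = PA + 120 × (OAT − (15 − 2·PA/1000)) = PA + 120·OAT − 1800 + 0.24·PA = 1.24·PA + 120·OAT − 1800.
So 1.24·PA = 7280 − 120 × 24 + 1800 = 6200.
PA = 6200 / 1.24 = 5000 ft.

5000 ft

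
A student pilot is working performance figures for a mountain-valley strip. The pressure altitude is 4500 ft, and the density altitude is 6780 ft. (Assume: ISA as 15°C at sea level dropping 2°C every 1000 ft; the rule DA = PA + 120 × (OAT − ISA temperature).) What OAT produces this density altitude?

Density altitude − pressure altitude = 6780 − 4500 = +2280 ft.
At 120 ft/°C that is an ISA deviation of 2280/120 = +19°C.
ISA temperature at 4500 ft = 15 − 2 × (4500/1000) = 6°C.
OAT = ISA + deviation = 6 + (+19) = 25°C.

25°C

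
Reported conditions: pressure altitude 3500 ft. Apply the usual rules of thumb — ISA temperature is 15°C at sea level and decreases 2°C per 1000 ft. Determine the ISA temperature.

ISA temperature = 15 − 2 × (3500/1000) = 15 − 7 = 8°C.

8°C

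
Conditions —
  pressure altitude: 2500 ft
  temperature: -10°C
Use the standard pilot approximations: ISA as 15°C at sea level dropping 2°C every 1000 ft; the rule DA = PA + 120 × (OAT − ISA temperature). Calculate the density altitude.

ISA temperature at 2500 ft = 15 − 2 × (2500/1000) = 10°C.
ISA deviation = -10 − 10 = -20°C.
Density altitude = 2500 + 120 × (-20) = 2500 + (-2400) = 100 ft.

100 ft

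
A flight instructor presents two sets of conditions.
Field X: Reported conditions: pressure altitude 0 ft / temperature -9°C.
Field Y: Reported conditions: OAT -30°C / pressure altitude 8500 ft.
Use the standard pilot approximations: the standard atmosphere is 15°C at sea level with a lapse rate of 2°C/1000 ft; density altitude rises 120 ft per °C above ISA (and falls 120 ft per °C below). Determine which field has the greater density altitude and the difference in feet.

Field Y by 8020 ft

Field X: ISA temp = 15°C, deviation -24°C, DA = 0 + 120 × (-24) = -2880 ft.
Field Y: ISA temp = -2°C, deviation -28°C, DA = 8500 + 120 × (-28) = 5140 ft.
Field Y is higher by 5140 − (-2880) = 8020 ft.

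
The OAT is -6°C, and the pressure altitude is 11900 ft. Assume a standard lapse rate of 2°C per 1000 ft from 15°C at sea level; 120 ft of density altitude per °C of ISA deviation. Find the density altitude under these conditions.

ISA temperature at 11900 ft = 15 − 2 × (11900/1000) = -8.8°C.
ISA deviation = -6 − (-8.8) = +2.8°C.
Density altitude = 11900 + 120 × (2.8) = 11900 + (+336) = 12236 ft.

12236 ft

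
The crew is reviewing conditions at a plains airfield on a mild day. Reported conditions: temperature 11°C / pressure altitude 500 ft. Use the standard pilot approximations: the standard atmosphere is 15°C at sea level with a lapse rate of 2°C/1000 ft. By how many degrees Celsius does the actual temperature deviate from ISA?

ISA temperature at 500 ft = 15 − 2 × (500/1000) = 14°C.
Deviation = OAT − ISA = 11 − 14 = -3°C.

ISA-3°C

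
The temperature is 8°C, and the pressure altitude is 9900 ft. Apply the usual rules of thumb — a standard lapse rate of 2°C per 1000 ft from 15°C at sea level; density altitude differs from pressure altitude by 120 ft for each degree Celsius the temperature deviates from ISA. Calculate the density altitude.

ISA temperature at 9900 ft = 15 − 2 × (9900/1000) = -4.8°C.
ISA deviation = 8 − (-4.8) = +12.8°C.
Density altitude = 9900 + 120 × (12.8) = 9900 + (+1536) = 11436 ft.

11436 ft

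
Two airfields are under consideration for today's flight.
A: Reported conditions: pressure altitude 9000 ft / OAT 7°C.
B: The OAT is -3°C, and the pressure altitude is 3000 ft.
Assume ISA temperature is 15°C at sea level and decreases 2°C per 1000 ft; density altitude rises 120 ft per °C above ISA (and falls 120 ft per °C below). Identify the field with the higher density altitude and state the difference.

A: ISA temp = -3°C, deviation +10°C, DA = 9000 + 120 × 10 = 10200 ft.
B: ISA temp = 9°C, deviation -12°C, DA = 3000 + 120 × (-12) = 1560 ft.
A is higher by 10200 − 1560 = 8640 ft.

A by 8640 ft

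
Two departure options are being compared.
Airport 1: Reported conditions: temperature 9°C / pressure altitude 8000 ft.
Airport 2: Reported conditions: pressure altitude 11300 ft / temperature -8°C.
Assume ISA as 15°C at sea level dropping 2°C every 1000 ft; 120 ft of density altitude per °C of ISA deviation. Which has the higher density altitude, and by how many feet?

Airport 1: ISA temp = -1°C, deviation +10°C, DA = 8000 + 120 × 10 = 9200 ft.
Airport 2: ISA temp = -7.6°C, deviation -0.4°C, DA = 11300 + 120 × (-0.4) = 11252 ft.
Airport 2 is higher by 11252 − 9200 = 2052 ft.

Airport 2 by 2052 ft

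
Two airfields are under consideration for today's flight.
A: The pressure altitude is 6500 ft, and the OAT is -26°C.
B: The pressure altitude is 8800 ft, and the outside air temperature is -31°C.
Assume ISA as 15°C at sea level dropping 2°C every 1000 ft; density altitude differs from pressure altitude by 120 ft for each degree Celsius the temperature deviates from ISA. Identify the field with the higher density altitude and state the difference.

A: ISA temp = 2°C, deviation -28°C, DA = 6500 + 120 × (-28) = 3140 ft.
B: ISA temp = -2.6°C, deviation -28.4°C, DA = 8800 + 120 × (-28.4) = 5392 ft.
B is higher by 5392 − 3140 = 2252 ft.

B by 2252 ft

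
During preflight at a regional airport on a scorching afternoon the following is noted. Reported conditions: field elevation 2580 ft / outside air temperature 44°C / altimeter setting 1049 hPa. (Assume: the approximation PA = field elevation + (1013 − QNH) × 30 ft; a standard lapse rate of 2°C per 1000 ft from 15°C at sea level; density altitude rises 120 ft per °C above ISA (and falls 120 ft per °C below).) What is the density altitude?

5340 ft

Pressure altitude = 2580 + (1013 − 1049) × 30 = 2580 + (-1080) = 1500 ft.
ISA temperature at 1500 ft = 15 − 2 × (1500/1000) = 12°C.
ISA deviation = 44 − 12 = +32°C.
Density altitude = 1500 + 120 × (32) = 5340 ft.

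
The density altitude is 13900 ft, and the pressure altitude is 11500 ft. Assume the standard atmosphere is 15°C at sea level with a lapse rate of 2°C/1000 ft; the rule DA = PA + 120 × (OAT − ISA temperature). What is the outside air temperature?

Density altitude − pressure altitude = 13900 − 11500 = +2400 ft.
At 120 ft/°C that is an ISA deviation of 2400/120 = +20°C.
ISA temperature at 11500 ft = 15 − 2 × (11500/1000) = -8°C.
OAT = ISA + deviation = -8 + (+20) = 12°C.

12°C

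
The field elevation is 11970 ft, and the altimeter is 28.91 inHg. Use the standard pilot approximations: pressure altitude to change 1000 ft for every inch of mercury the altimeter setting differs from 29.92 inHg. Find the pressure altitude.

12980 ft

Pressure correction = (29.92 − 28.91) × 1000 = +1010 ft.
Pressure altitude = 11970 + (+1010) = 12980 ft.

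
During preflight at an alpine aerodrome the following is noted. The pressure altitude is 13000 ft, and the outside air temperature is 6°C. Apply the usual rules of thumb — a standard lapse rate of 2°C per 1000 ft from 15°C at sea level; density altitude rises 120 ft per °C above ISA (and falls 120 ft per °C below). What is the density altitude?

15040 ft

ISA temperature at 13000 ft = 15 − 2 × (13000/1000) = -11°C.
ISA deviation = 6 − (-11) = +17°C.
Density altitude = 13000 + 120 × (17) = 13000 + (+2040) = 15040 ft.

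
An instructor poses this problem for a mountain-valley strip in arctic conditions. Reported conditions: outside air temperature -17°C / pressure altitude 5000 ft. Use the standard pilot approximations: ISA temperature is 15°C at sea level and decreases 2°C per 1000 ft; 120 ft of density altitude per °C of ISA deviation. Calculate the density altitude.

2360 ft

ISA temperature at 5000 ft = 15 − 2 × (5000/1000) = 5°C.
ISA deviation = -17 − 5 = -22°C.
Density altitude = 5000 + 120 × (-22) = 5000 + (-2640) = 2360 ft.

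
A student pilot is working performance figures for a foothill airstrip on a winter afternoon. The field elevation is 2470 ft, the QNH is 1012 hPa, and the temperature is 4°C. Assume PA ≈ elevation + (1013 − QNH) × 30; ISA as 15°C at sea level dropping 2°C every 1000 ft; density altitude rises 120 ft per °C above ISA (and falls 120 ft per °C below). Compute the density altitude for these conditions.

1780 ft

Pressure altitude = 2470 + (1013 − 1012) × 30 = 2470 + (+30) = 2500 ft.
ISA temperature at 2500 ft = 15 − 2 × (2500/1000) = 10°C.
ISA deviation = 4 − 10 = -6°C.
Density altitude = 2500 + 120 × (-6) = 1780 ft.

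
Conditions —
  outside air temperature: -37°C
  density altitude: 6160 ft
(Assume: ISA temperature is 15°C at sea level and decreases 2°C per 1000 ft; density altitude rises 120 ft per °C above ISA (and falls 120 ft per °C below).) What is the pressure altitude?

DA = PA + 120 × (OAT − (15 − 2·PA/1000)) = PA + 120·OAT − 1800 + 0.24·PA = 1.24·PA + 120·OAT − 1800.
So 1.24·PA = 6160 − 120 × (-37) + 1800 = 12400.
PA = 12400 / 1.24 = 10000 ft.

10000 ft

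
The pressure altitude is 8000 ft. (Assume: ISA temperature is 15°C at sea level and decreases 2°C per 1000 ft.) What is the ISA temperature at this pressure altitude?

-1°C

ISA temperature = 15 − 2 × (8000/1000) = 15 − 16 = -1°C.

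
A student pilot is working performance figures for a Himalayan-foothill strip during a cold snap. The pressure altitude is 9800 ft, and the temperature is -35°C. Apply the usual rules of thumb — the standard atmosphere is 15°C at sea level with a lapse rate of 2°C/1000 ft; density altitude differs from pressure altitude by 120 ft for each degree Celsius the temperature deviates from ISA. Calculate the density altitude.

6152 ft

ISA temperature at 9800 ft = 15 − 2 × (9800/1000) = -4.6°C.
ISA deviation = -35 − (-4.6) = -30.4°C.
Density altitude = 9800 + 120 × (-30.4) = 9800 + (-3648) = 6152 ft.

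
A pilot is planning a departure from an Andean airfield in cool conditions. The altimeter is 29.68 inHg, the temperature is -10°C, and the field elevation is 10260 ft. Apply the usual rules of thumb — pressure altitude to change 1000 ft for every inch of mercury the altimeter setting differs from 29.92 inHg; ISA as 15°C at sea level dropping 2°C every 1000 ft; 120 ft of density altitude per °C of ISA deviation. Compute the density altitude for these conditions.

Pressure altitude = 10260 + (29.92 − 29.68) × 1000 = 10260 + (+240) = 10500 ft.
ISA temperature at 10500 ft = 15 − 2 × (10500/1000) = -6°C.
ISA deviation = -10 − (-6) = -4°C.
Density altitude = 10500 + 120 × (-4) = 10020 ft.

10020 ft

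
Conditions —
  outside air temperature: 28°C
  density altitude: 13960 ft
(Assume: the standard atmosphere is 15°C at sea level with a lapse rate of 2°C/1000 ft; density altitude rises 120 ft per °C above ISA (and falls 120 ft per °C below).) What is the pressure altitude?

10000 ft

DA = PA + 120 × (OAT − (15 − 2·PA/1000)) = PA + 120·OAT − 1800 + 0.24·PA = 1.24·PA + 120·OAT − 1800.
So 1.24·PA = 13960 − 120 × 28 + 1800 = 12400.
PA = 12400 / 1.24 = 10000 ft.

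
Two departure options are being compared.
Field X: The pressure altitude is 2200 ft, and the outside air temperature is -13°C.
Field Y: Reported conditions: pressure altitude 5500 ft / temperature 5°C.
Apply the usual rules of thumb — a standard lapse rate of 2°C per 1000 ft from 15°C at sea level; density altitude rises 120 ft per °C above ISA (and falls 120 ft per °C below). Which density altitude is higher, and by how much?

Field X: ISA temp = 10.6°C, deviation -23.6°C, DA = 2200 + 120 × (-23.6) = -632 ft.
Field Y: ISA temp = 4°C, deviation +1°C, DA = 5500 + 120 × 1 = 5620 ft.
Field Y is higher by 5620 − (-632) = 6252 ft.

Field Y by 6252 ft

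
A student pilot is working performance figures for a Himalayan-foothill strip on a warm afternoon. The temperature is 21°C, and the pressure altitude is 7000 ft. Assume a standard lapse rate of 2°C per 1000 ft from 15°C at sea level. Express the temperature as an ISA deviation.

ISA temperature at 7000 ft = 15 − 2 × (7000/1000) = 1°C.
Deviation = OAT − ISA = 21 − 1 = +20°C.

ISA+20°C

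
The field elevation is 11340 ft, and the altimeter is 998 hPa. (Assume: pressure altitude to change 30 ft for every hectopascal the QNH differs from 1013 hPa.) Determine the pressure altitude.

11790 ft

Pressure correction = (1013 − 998) × 30 = +450 ft.
Pressure altitude = 11340 + (+450) = 11790 ft.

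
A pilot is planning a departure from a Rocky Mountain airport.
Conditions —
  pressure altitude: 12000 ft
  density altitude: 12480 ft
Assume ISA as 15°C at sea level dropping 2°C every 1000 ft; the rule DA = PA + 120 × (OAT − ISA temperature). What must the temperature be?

-5°C

Density altitude − pressure altitude = 12480 − 12000 = +480 ft.
At 120 ft/°C that is an ISA deviation of 480/120 = +4°C.
ISA temperature at 12000 ft = 15 − 2 × (12000/1000) = -9°C.
OAT = ISA + deviation = -9 + (+4) = -5°C.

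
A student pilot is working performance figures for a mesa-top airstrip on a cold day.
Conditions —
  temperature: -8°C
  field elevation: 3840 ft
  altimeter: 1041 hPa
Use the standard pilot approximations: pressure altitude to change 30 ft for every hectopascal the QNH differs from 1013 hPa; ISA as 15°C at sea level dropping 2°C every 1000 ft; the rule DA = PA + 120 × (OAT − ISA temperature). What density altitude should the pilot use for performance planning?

960 ft

Pressure altitude = 3840 + (1013 − 1041) × 30 = 3840 + (-840) = 3000 ft.
ISA temperature at 3000 ft = 15 − 2 × (3000/1000) = 9°C.
ISA deviation = -8 − 9 = -17°C.
Density altitude = 3000 + 120 × (-17) = 960 ft.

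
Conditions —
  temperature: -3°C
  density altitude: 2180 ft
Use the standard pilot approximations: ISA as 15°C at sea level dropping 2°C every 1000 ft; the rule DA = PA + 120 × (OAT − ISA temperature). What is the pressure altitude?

DA = PA + 120 × (OAT − (15 − 2·PA/1000)) = PA + 120·OAT − 1800 + 0.24·PA = 1.24·PA + 120·OAT − 1800.
So 1.24·PA = 2180 − 120 × (-3) + 1800 = 4340.
PA = 4340 / 1.24 = 3500 ft.

3500 ft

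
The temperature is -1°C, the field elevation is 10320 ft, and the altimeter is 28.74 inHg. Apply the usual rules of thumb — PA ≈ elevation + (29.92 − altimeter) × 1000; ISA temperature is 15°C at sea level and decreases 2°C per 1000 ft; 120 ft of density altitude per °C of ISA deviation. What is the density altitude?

12340 ft

Pressure altitude = 10320 + (29.92 − 28.74) × 1000 = 10320 + (+1180) = 11500 ft.
ISA temperature at 11500 ft = 15 − 2 × (11500/1000) = -8°C.
ISA deviation = -1 − (-8) = +7°C.
Density altitude = 11500 + 120 × (7) = 12340 ft.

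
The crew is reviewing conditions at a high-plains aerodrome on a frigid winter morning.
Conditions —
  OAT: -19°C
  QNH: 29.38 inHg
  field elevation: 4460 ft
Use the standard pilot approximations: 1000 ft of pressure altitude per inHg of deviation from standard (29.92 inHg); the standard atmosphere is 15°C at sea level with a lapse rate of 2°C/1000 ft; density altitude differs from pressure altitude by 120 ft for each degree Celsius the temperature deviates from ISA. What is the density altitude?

2120 ft

Pressure altitude = 4460 + (29.92 − 29.38) × 1000 = 4460 + (+540) = 5000 ft.
ISA temperature at 5000 ft = 15 − 2 × (5000/1000) = 5°C.
ISA deviation = -19 − 5 = -24°C.
Density altitude = 5000 + 120 × (-24) = 2120 ft.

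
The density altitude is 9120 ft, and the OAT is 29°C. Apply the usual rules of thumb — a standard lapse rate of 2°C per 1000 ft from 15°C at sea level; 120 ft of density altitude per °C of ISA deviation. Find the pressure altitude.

6000 ft

DA = PA + 120 × (OAT − (15 − 2·PA/1000)) = PA + 120·OAT − 1800 + 0.24·PA = 1.24·PA + 120·OAT − 1800.
So 1.24·PA = 9120 − 120 × 29 + 1800 = 7440.
PA = 7440 / 1.24 = 6000 ft.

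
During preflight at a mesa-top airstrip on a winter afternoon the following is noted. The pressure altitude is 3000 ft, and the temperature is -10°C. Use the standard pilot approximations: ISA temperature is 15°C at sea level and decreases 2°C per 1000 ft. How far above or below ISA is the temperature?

ISA temperature at 3000 ft = 15 − 2 × (3000/1000) = 9°C.
Deviation = OAT − ISA = -10 − 9 = -19°C.

ISA-19°C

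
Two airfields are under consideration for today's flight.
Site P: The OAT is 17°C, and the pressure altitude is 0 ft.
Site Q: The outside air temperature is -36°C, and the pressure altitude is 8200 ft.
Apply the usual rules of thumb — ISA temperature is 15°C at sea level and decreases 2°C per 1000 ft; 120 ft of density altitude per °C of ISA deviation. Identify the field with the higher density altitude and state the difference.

Site P: ISA temp = 15°C, deviation +2°C, DA = 0 + 120 × 2 = 240 ft.
Site Q: ISA temp = -1.4°C, deviation -34.6°C, DA = 8200 + 120 × (-34.6) = 4048 ft.
Site Q is higher by 4048 − 240 = 3808 ft.

Site Q by 3808 ft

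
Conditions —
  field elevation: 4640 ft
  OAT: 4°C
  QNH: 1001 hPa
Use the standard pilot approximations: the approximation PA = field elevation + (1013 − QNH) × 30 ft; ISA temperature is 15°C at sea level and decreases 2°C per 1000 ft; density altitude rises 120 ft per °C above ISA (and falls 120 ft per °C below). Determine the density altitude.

4880 ft

Pressure altitude = 4640 + (1013 − 1001) × 30 = 4640 + (+360) = 5000 ft.
ISA temperature at 5000 ft = 15 − 2 × (5000/1000) = 5°C.
ISA deviation = 4 − 5 = -1°C.
Density altitude = 5000 + 120 × (-1) = 4880 ft.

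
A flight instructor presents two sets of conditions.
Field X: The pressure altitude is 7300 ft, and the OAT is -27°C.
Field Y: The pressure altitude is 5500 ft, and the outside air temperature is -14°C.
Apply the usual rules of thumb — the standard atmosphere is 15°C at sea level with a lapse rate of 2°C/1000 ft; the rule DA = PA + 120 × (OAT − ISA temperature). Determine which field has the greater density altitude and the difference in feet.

Field X by 672 ft

Field X: ISA temp = 0.4°C, deviation -27.4°C, DA = 7300 + 120 × (-27.4) = 4012 ft.
Field Y: ISA temp = 4°C, deviation -18°C, DA = 5500 + 120 × (-18) = 3340 ft.
Field X is higher by 4012 − 3340 = 672 ft.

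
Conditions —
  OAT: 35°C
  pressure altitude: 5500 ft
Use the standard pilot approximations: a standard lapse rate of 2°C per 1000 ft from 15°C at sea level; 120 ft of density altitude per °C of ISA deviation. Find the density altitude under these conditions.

9220 ft

ISA temperature at 5500 ft = 15 − 2 × (5500/1000) = 4°C.
ISA deviation = 35 − 4 = +31°C.
Density altitude = 5500 + 120 × (31) = 5500 + (+3720) = 9220 ft.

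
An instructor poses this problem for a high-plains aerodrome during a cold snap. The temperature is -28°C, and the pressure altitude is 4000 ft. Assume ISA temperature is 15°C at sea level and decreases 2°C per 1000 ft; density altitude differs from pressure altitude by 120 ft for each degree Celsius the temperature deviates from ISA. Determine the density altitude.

-200 ft

ISA temperature at 4000 ft = 15 − 2 × (4000/1000) = 7°C.
ISA deviation = -28 − 7 = -35°C.
Density altitude = 4000 + 120 × (-35) = 4000 + (-4200) = -200 ft.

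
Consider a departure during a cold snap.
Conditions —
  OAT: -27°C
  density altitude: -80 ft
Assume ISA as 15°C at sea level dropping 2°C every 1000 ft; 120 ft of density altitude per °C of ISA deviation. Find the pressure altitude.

DA = PA + 120 × (OAT − (15 − 2·PA/1000)) = PA + 120·OAT − 1800 + 0.24·PA = 1.24·PA + 120·OAT − 1800.
So 1.24·PA = -80 − 120 × (-27) + 1800 = 4960.
PA = 4960 / 1.24 = 4000 ft.

4000 ft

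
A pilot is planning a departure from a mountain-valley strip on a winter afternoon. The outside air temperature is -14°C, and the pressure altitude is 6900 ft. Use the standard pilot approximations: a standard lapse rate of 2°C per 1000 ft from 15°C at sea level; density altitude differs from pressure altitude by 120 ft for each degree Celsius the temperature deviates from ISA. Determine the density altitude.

ISA temperature at 6900 ft = 15 − 2 × (6900/1000) = 1.2°C.
ISA deviation = -14 − 1.2 = -15.2°C.
Density altitude = 6900 + 120 × (-15.2) = 6900 + (-1824) = 5076 ft.

5076 ft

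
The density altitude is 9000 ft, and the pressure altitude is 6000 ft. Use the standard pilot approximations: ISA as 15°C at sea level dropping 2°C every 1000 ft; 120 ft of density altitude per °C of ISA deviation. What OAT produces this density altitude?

Density altitude − pressure altitude = 9000 − 6000 = +3000 ft.
At 120 ft/°C that is an ISA deviation of 3000/120 = +25°C.
ISA temperature at 6000 ft = 15 − 2 × (6000/1000) = 3°C.
OAT = ISA + deviation = 3 + (+25) = 28°C.

28°C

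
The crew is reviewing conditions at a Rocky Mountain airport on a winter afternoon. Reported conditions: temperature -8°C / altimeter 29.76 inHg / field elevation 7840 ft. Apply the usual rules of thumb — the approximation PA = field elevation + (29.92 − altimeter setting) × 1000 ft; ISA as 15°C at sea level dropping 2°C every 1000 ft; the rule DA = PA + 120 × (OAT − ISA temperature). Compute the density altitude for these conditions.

7160 ft

Pressure altitude = 7840 + (29.92 − 29.76) × 1000 = 7840 + (+160) = 8000 ft.
ISA temperature at 8000 ft = 15 − 2 × (8000/1000) = -1°C.
ISA deviation = -8 − (-1) = -7°C.
Density altitude = 8000 + 120 × (-7) = 7160 ft.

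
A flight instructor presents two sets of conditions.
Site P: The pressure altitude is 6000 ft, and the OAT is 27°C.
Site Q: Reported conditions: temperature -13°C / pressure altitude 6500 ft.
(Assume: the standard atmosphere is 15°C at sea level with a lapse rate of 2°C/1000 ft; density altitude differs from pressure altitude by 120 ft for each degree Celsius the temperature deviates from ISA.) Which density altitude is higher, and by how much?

Site P: ISA temp = 3°C, deviation +24°C, DA = 6000 + 120 × 24 = 8880 ft.
Site Q: ISA temp = 2°C, deviation -15°C, DA = 6500 + 120 × (-15) = 4700 ft.
Site P is higher by 8880 − 4700 = 4180 ft.

Site P by 4180 ft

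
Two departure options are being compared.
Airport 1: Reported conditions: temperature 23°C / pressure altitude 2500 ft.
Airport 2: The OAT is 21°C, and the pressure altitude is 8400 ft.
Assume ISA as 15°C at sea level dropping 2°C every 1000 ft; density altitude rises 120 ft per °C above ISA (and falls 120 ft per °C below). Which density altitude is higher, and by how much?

Airport 1: ISA temp = 10°C, deviation +13°C, DA = 2500 + 120 × 13 = 4060 ft.
Airport 2: ISA temp = -1.8°C, deviation +22.8°C, DA = 8400 + 120 × 22.8 = 11136 ft.
Airport 2 is higher by 11136 − 4060 = 7076 ft.

Airport 2 by 7076 ft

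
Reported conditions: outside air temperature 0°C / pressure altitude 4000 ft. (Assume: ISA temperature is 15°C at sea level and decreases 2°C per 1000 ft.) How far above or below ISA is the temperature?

ISA temperature at 4000 ft = 15 − 2 × (4000/1000) = 7°C.
Deviation = OAT − ISA = 0 − 7 = -7°C.

ISA-7°C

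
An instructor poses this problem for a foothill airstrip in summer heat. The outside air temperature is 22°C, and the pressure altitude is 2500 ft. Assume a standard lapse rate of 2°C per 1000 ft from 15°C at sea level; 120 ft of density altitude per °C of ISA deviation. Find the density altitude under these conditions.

3940 ft

ISA temperature at 2500 ft = 15 − 2 × (2500/1000) = 10°C.
ISA deviation = 22 − 10 = +12°C.
Density altitude = 2500 + 120 × (12) = 2500 + (+1440) = 3940 ft.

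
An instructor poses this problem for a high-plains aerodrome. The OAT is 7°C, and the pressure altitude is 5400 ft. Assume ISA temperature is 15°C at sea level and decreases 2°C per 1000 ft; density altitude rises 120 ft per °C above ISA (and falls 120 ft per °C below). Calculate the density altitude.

5736 ft

ISA temperature at 5400 ft = 15 − 2 × (5400/1000) = 4.2°C.
ISA deviation = 7 − 4.2 = +2.8°C.
Density altitude = 5400 + 120 × (2.8) = 5400 + (+336) = 5736 ft.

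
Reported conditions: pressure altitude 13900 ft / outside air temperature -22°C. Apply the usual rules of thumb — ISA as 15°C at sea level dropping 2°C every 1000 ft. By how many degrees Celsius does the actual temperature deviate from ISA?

ISA temperature at 13900 ft = 15 − 2 × (13900/1000) = -12.8°C.
Deviation = OAT − ISA = -22 − (-12.8) = -9.2°C.

ISA-9.2°C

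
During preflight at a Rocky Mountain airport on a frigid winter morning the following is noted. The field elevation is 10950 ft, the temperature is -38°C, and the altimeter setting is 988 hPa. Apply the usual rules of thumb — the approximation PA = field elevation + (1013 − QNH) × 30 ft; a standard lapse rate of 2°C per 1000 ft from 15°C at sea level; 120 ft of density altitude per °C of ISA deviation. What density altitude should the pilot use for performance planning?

Pressure altitude = 10950 + (1013 − 988) × 30 = 10950 + (+750) = 11700 ft.
ISA temperature at 11700 ft = 15 − 2 × (11700/1000) = -8.4°C.
ISA deviation = -38 − (-8.4) = -29.6°C.
Density altitude = 11700 + 120 × (-29.6) = 8148 ft.

8148 ft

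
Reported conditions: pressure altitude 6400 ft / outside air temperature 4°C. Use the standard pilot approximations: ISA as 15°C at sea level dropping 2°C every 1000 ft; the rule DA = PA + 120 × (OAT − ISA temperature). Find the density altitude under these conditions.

ISA temperature at 6400 ft = 15 − 2 × (6400/1000) = 2.2°C.
ISA deviation = 4 − 2.2 = +1.8°C.
Density altitude = 6400 + 120 × (1.8) = 6400 + (+216) = 6616 ft.

6616 ft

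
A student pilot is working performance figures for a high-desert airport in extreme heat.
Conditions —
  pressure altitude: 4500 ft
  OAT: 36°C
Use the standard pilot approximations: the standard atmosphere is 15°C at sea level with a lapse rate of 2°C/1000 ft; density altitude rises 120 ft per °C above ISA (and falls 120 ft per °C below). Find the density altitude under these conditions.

ISA temperature at 4500 ft = 15 − 2 × (4500/1000) = 6°C.
ISA deviation = 36 − 6 = +30°C.
Density altitude = 4500 + 120 × (30) = 4500 + (+3600) = 8100 ft.

8100 ft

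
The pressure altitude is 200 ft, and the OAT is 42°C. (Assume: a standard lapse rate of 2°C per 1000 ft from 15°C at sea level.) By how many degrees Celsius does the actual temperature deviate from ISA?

ISA temperature at 200 ft = 15 − 2 × (200/1000) = 14.6°C.
Deviation = OAT − ISA = 42 − 14.6 = +27.4°C.

ISA+27.4°C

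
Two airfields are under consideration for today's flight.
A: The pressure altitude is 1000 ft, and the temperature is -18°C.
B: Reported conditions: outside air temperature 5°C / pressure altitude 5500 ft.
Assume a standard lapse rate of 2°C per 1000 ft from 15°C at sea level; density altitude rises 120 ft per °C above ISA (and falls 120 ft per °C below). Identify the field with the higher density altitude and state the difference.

A: ISA temp = 13°C, deviation -31°C, DA = 1000 + 120 × (-31) = -2720 ft.
B: ISA temp = 4°C, deviation +1°C, DA = 5500 + 120 × 1 = 5620 ft.
B is higher by 5620 − (-2720) = 8340 ft.

B by 8340 ft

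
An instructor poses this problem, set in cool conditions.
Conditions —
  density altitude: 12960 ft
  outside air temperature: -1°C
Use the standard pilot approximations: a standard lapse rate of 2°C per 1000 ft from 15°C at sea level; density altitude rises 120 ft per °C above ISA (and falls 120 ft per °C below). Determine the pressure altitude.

12000 ft

DA = PA + 120 × (OAT − (15 − 2·PA/1000)) = PA + 120·OAT − 1800 + 0.24·PA = 1.24·PA + 120·OAT − 1800.
So 1.24·PA = 12960 − 120 × (-1) + 1800 = 14880.
PA = 14880 / 1.24 = 12000 ft.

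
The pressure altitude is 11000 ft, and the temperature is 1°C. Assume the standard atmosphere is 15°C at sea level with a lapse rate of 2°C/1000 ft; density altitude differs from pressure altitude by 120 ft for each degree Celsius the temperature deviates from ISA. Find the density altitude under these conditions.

11960 ft

ISA temperature at 11000 ft = 15 − 2 × (11000/1000) = -7°C.
ISA deviation = 1 − (-7) = +8°C.
Density altitude = 11000 + 120 × (8) = 11000 + (+960) = 11960 ft.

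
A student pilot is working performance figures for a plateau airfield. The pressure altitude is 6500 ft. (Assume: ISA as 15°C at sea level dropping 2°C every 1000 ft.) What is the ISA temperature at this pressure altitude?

ISA temperature = 15 − 2 × (6500/1000) = 15 − 13 = 2°C.

2°C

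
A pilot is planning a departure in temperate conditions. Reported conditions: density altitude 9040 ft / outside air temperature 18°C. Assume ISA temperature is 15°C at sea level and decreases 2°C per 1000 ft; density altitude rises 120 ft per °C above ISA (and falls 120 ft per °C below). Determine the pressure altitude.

7000 ft

DA = PA + 120 × (OAT − (15 − 2·PA/1000)) = PA + 120·OAT − 1800 + 0.24·PA = 1.24·PA + 120·OAT − 1800.
So 1.24·PA = 9040 − 120 × 18 + 1800 = 8680.
PA = 8680 / 1.24 = 7000 ft.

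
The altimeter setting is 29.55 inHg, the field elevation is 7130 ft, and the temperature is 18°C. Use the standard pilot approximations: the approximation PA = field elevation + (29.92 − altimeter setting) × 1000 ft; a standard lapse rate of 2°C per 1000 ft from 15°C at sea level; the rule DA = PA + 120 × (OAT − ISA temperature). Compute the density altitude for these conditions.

9660 ft

Pressure altitude = 7130 + (29.92 − 29.55) × 1000 = 7130 + (+370) = 7500 ft.
ISA temperature at 7500 ft = 15 − 2 × (7500/1000) = 0°C.
ISA deviation = 18 − 0 = +18°C.
Density altitude = 7500 + 120 × (18) = 9660 ft.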